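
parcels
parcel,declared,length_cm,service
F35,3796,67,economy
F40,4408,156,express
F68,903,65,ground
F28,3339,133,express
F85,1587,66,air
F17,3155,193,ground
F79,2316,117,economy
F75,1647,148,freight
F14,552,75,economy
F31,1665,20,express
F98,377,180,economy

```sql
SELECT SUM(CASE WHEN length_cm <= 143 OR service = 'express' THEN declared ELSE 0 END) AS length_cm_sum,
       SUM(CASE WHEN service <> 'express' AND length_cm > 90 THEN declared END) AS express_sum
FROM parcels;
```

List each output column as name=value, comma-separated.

length_cm_sum=18566, express_sum=7495

[length_cm_sum: length_cm <= 143 OR service = 'express']
parcel=F35: ✓ → 3796
parcel=F40: ✓ → 4408
parcel=F68: ✓ → 903
parcel=F28: ✓ → 3339
parcel=F85: ✓ → 1587
parcel=F17: ✗
parcel=F79: ✓ → 2316
parcel=F75: ✗
parcel=F14: ✓ → 552
parcel=F31: ✓ → 1665
parcel=F98: ✗
length_cm_sum = 3796 + 4408 + 903 + 3339 + 1587 + 2316 + 552 + 1665 = 18566
—
[express_sum: service <> 'express' AND length_cm > 90]
parcel=F35: ✗
parcel=F40: ✗
parcel=F68: ✗
parcel=F28: ✗
parcel=F85: ✗
parcel=F17: ✓ → 3155
parcel=F79: ✓ → 2316
parcel=F75: ✓ → 1647
parcel=F14: ✗
parcel=F31: ✗
parcel=F98: ✓ → 377
express_sum = 3155 + 2316 + 1647 + 377 = 7495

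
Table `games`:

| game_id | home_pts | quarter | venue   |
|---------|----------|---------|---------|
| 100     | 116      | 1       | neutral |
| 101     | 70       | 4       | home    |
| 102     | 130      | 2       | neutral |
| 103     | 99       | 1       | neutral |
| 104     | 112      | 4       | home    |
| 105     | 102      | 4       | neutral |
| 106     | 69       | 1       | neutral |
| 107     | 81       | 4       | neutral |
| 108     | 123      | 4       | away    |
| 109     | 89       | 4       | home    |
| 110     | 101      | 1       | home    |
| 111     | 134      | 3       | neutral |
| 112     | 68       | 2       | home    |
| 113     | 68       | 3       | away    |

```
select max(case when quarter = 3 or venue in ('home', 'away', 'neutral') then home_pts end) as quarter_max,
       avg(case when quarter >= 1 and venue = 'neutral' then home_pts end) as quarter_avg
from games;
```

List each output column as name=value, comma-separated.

[quarter_max: quarter = 3 or venue in ('home', 'away', 'neutral')]
game_id=100: ✓ → 116
game_id=101: ✓ → 70
game_id=102: ✓ → 130
game_id=103: ✓ → 99
game_id=104: ✓ → 112
game_id=105: ✓ → 102
game_id=106: ✓ → 69
game_id=107: ✓ → 81
game_id=108: ✓ → 123
game_id=109: ✓ → 89
game_id=110: ✓ → 101
game_id=111: ✓ → 134
game_id=112: ✓ → 68
game_id=113: ✓ → 68
quarter_max = MAX(116, 70, 130, 99, 112, 102, 69, 81, 123, 89, 101, 134, 68, 68) = 134
—
[quarter_avg: quarter >= 1 and venue = 'neutral']
game_id=100: ✓ → 116
game_id=101: ✗
game_id=102: ✓ → 130
game_id=103: ✓ → 99
game_id=104: ✗
game_id=105: ✓ → 102
game_id=106: ✓ → 69
game_id=107: ✓ → 81
game_id=108: ✗
game_id=109: ✗
game_id=110: ✗
game_id=111: ✓ → 134
game_id=112: ✗
game_id=113: ✗
quarter_avg = (116 + 130 + 99 + 102 + 69 + 81 + 134) / 7 = 104.4285714286

quarter_max=134, quarter_avg=104.4285714286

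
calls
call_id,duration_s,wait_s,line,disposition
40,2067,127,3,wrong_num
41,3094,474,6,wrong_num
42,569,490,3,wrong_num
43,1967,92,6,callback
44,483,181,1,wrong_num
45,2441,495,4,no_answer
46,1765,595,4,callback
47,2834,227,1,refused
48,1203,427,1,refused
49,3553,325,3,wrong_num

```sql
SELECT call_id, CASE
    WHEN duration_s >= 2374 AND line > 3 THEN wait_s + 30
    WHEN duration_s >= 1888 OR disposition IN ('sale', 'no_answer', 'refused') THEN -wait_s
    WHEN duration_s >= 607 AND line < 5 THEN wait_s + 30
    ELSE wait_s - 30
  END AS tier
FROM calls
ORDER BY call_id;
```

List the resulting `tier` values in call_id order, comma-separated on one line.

call_id=40: duration_s >= 1888 OR disposition IN ('sale', 'no_answer', 'refused') → -127
call_id=41: duration_s >= 2374 AND line > 3 → 504
call_id=42: ELSE → 460
call_id=43: duration_s >= 1888 OR disposition IN ('sale', 'no_answer', 'refused') → -92
call_id=44: ELSE → 151
call_id=45: duration_s >= 2374 AND line > 3 → 525
call_id=46: duration_s >= 607 AND line < 5 → 625
call_id=47: duration_s >= 1888 OR disposition IN ('sale', 'no_answer', 'refused') → -227
call_id=48: duration_s >= 1888 OR disposition IN ('sale', 'no_answer', 'refused') → -427
call_id=49: duration_s >= 1888 OR disposition IN ('sale', 'no_answer', 'refused') → -325

-127, 504, 460, -92, 151, 525, 625, -227, -427, -325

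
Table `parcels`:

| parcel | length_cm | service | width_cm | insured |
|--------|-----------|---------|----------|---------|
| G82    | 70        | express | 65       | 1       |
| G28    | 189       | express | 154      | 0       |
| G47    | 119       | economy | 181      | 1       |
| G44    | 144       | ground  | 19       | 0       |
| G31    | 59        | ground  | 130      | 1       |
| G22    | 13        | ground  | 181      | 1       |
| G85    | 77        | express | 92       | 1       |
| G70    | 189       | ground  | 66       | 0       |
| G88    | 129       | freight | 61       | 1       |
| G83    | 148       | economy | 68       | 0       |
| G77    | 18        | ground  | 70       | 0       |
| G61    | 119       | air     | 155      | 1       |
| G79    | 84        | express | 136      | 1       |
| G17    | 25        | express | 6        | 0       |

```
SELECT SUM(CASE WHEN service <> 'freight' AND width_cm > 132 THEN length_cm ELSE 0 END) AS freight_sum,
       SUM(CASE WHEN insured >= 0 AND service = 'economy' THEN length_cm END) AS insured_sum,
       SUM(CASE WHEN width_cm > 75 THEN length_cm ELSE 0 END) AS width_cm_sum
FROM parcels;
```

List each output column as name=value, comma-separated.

[freight_sum: service <> 'freight' AND width_cm > 132]
parcel=G82: ✗
parcel=G28: ✓ → 189
parcel=G47: ✓ → 119
parcel=G44: ✗
parcel=G31: ✗
parcel=G22: ✓ → 13
parcel=G85: ✗
parcel=G70: ✗
parcel=G88: ✗
parcel=G83: ✗
parcel=G77: ✗
parcel=G61: ✓ → 119
parcel=G79: ✓ → 84
parcel=G17: ✗
freight_sum = 189 + 119 + 13 + 119 + 84 = 524
—
[insured_sum: insured >= 0 AND service = 'economy']
parcel=G82: ✗
parcel=G28: ✗
parcel=G47: ✓ → 119
parcel=G44: ✗
parcel=G31: ✗
parcel=G22: ✗
parcel=G85: ✗
parcel=G70: ✗
parcel=G88: ✗
parcel=G83: ✓ → 148
parcel=G77: ✗
parcel=G61: ✗
parcel=G79: ✗
parcel=G17: ✗
insured_sum = 119 + 148 = 267
—
[width_cm_sum: width_cm > 75]
parcel=G82: ✗
parcel=G28: ✓ → 189
parcel=G47: ✓ → 119
parcel=G44: ✗
parcel=G31: ✓ → 59
parcel=G22: ✓ → 13
parcel=G85: ✓ → 77
parcel=G70: ✗
parcel=G88: ✗
parcel=G83: ✗
parcel=G77: ✗
parcel=G61: ✓ → 119
parcel=G79: ✓ → 84
parcel=G17: ✗
width_cm_sum = 189 + 119 + 59 + 13 + 77 + 119 + 84 = 660

freight_sum=524, insured_sum=267, width_cm_sum=660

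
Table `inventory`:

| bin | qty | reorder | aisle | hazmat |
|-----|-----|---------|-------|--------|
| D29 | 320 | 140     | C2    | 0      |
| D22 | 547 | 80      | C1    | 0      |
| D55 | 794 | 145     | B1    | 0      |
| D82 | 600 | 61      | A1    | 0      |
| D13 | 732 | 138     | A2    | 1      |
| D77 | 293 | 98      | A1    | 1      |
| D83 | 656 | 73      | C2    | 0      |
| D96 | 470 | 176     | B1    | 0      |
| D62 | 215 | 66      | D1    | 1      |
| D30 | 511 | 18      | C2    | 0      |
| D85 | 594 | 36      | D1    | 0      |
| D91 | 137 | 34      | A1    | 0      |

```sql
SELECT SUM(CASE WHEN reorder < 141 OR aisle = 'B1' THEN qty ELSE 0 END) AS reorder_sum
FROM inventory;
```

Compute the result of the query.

bin=D29: ✓ → 320
bin=D22: ✓ → 547
bin=D55: ✓ → 794
bin=D82: ✓ → 600
bin=D13: ✓ → 732
bin=D77: ✓ → 293
bin=D83: ✓ → 656
bin=D96: ✓ → 470
bin=D62: ✓ → 215
bin=D30: ✓ → 511
bin=D85: ✓ → 594
bin=D91: ✓ → 137
reorder_sum = 320 + 547 + 794 + 600 + 732 + 293 + 656 + 470 + 215 + 511 + 594 + 137 = 5869

5869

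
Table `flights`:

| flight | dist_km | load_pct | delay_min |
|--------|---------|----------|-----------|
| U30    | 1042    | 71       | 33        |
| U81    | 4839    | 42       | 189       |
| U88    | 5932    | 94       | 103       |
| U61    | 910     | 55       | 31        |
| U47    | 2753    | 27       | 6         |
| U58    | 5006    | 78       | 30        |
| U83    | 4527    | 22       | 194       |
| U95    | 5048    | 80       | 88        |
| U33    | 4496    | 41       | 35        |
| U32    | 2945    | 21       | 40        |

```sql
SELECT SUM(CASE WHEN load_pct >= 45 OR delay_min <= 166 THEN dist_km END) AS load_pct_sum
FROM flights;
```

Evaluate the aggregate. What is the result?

28132

flight=U30: ✓ → 1042
flight=U81: ✗
flight=U88: ✓ → 5932
flight=U61: ✓ → 910
flight=U47: ✓ → 2753
flight=U58: ✓ → 5006
flight=U83: ✗
flight=U95: ✓ → 5048
flight=U33: ✓ → 4496
flight=U32: ✓ → 2945
load_pct_sum = 1042 + 5932 + 910 + 2753 + 5006 + 5048 + 4496 + 2945 = 28132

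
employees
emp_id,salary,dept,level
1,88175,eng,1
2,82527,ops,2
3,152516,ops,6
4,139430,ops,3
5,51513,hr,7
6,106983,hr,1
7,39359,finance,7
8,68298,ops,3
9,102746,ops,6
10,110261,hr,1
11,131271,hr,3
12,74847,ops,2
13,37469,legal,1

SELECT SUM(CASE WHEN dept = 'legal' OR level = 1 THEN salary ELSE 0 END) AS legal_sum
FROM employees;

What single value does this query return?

342888

emp_id=1: ✓ → 88175
emp_id=2: ✗
emp_id=3: ✗
emp_id=4: ✗
emp_id=5: ✗
emp_id=6: ✓ → 106983
emp_id=7: ✗
emp_id=8: ✗
emp_id=9: ✗
emp_id=10: ✓ → 110261
emp_id=11: ✗
emp_id=12: ✗
emp_id=13: ✓ → 37469
legal_sum = 88175 + 106983 + 110261 + 37469 = 342888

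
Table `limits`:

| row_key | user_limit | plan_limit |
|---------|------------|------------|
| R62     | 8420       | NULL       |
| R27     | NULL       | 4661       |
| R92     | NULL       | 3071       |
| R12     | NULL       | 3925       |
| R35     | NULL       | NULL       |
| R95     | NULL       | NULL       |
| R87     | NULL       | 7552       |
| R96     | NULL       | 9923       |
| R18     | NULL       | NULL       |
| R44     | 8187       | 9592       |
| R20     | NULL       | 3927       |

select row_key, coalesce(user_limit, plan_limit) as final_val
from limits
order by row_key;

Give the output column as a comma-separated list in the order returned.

row_key=R12: user_limit=NULL, plan_limit=3925 → 3925
row_key=R18: user_limit=NULL, plan_limit=NULL (all NULL) → NULL
row_key=R20: user_limit=NULL, plan_limit=3927 → 3927
row_key=R27: user_limit=NULL, plan_limit=4661 → 4661
row_key=R35: user_limit=NULL, plan_limit=NULL (all NULL) → NULL
row_key=R44: user_limit=8187 → 8187
row_key=R62: user_limit=8420 → 8420
row_key=R87: user_limit=NULL, plan_limit=7552 → 7552
row_key=R92: user_limit=NULL, plan_limit=3071 → 3071
row_key=R95: user_limit=NULL, plan_limit=NULL (all NULL) → NULL
row_key=R96: user_limit=NULL, plan_limit=9923 → 9923

3925, NULL, 3927, 4661, NULL, 8187, 8420, 7552, 3071, NULL, 9923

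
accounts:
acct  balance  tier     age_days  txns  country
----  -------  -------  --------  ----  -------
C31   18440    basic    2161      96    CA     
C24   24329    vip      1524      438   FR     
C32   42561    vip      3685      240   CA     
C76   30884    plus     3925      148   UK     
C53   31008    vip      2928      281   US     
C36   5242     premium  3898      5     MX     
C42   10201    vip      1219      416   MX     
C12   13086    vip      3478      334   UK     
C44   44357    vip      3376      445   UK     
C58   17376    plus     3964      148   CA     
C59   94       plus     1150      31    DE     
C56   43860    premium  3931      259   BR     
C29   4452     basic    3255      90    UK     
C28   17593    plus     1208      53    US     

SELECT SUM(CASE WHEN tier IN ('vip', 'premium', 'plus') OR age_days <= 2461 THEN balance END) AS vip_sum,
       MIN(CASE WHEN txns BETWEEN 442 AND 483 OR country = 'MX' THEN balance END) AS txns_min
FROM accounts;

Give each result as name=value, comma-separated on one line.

vip_sum=299031, txns_min=5242

[vip_sum: tier IN ('vip', 'premium', 'plus') OR age_days <= 2461]
acct=C31: ✓ → 18440
acct=C24: ✓ → 24329
acct=C32: ✓ → 42561
acct=C76: ✓ → 30884
acct=C53: ✓ → 31008
acct=C36: ✓ → 5242
acct=C42: ✓ → 10201
acct=C12: ✓ → 13086
acct=C44: ✓ → 44357
acct=C58: ✓ → 17376
acct=C59: ✓ → 94
acct=C56: ✓ → 43860
acct=C29: ✗
acct=C28: ✓ → 17593
vip_sum = 18440 + 24329 + 42561 + 30884 + 31008 + 5242 + 10201 + 13086 + 44357 + 17376 + 94 + 43860 + 17593 = 299031
—
[txns_min: txns BETWEEN 442 AND 483 OR country = 'MX']
acct=C31: ✗
acct=C24: ✗
acct=C32: ✗
acct=C76: ✗
acct=C53: ✗
acct=C36: ✓ → 5242
acct=C42: ✓ → 10201
acct=C12: ✗
acct=C44: ✓ → 44357
acct=C58: ✗
acct=C59: ✗
acct=C56: ✗
acct=C29: ✗
acct=C28: ✗
txns_min = MIN(5242, 10201, 44357) = 5242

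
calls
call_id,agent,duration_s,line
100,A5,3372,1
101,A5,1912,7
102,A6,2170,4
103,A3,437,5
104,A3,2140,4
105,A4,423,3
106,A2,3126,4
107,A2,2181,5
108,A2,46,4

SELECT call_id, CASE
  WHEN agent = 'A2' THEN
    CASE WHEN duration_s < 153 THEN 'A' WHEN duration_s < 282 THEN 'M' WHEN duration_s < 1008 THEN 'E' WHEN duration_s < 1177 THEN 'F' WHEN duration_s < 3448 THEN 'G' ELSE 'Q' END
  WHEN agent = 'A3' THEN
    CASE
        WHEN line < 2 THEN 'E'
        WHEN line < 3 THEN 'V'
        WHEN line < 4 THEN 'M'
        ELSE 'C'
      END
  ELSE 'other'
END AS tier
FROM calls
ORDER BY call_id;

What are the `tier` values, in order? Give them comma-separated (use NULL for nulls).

other, other, other, C, C, other, G, G, A

call_id=100: agent='A5' → outer ELSE → other
call_id=101: agent='A5' → outer ELSE → other
call_id=102: agent='A6' → outer ELSE → other
call_id=103: agent='A3' → inner[ELSE] → C
call_id=104: agent='A3' → inner[ELSE] → C
call_id=105: agent='A4' → outer ELSE → other
call_id=106: agent='A2' → inner[duration_s < 3448] → G
call_id=107: agent='A2' → inner[duration_s < 3448] → G
call_id=108: agent='A2' → inner[duration_s < 153] → A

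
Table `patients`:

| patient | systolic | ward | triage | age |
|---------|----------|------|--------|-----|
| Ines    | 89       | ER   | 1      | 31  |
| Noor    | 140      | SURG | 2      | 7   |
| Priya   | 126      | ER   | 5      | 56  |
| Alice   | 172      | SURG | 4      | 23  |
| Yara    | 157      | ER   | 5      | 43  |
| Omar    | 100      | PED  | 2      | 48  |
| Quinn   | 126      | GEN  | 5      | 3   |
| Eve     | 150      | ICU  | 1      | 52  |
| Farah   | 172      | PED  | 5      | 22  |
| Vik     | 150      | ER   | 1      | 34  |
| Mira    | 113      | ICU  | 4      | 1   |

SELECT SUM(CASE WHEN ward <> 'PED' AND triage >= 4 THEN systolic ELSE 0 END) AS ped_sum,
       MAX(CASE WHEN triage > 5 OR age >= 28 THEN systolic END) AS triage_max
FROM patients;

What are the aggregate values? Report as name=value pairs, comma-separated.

[ped_sum: ward <> 'PED' AND triage >= 4]
patient=Ines: ✗
patient=Noor: ✗
patient=Priya: ✓ → 126
patient=Alice: ✓ → 172
patient=Yara: ✓ → 157
patient=Omar: ✗
patient=Quinn: ✓ → 126
patient=Eve: ✗
patient=Farah: ✗
patient=Vik: ✗
patient=Mira: ✓ → 113
ped_sum = 126 + 172 + 157 + 126 + 113 = 694
—
[triage_max: triage > 5 OR age >= 28]
patient=Ines: ✓ → 89
patient=Noor: ✗
patient=Priya: ✓ → 126
patient=Alice: ✗
patient=Yara: ✓ → 157
patient=Omar: ✓ → 100
patient=Quinn: ✗
patient=Eve: ✓ → 150
patient=Farah: ✗
patient=Vik: ✓ → 150
patient=Mira: ✗
triage_max = MAX(89, 126, 157, 100, 150, 150) = 157

ped_sum=694, triage_max=157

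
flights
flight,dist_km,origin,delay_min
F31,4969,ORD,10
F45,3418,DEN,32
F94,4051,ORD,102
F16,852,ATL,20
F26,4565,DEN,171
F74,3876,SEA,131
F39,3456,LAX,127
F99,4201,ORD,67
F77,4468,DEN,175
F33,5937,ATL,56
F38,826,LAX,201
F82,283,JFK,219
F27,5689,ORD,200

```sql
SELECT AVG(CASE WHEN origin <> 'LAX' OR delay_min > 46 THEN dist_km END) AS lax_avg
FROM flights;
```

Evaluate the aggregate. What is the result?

3583.9230769231

flight=F31: ✓ → 4969
flight=F45: ✓ → 3418
flight=F94: ✓ → 4051
flight=F16: ✓ → 852
flight=F26: ✓ → 4565
flight=F74: ✓ → 3876
flight=F39: ✓ → 3456
flight=F99: ✓ → 4201
flight=F77: ✓ → 4468
flight=F33: ✓ → 5937
flight=F38: ✓ → 826
flight=F82: ✓ → 283
flight=F27: ✓ → 5689
lax_avg = (4969 + 3418 + 4051 + 852 + 4565 + 3876 + 3456 + 4201 + 4468 + 5937 + 826 + 283 + 5689) / 13 = 3583.9230769231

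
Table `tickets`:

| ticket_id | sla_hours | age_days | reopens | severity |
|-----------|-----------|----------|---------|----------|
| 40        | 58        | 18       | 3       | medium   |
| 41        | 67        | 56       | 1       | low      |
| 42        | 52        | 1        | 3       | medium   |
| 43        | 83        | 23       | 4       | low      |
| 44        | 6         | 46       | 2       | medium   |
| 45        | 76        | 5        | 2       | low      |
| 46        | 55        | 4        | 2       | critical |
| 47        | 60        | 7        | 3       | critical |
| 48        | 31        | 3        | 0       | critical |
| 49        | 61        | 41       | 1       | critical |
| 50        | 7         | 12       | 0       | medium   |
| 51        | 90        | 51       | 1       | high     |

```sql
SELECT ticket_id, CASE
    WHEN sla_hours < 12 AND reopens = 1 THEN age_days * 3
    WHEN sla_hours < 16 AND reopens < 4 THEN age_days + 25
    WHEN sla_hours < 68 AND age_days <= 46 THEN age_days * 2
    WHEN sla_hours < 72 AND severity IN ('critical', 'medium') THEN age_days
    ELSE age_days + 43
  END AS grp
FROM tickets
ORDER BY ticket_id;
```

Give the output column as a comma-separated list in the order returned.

36, 99, 2, 66, 71, 48, 8, 14, 6, 82, 37, 94

ticket_id=40: sla_hours < 68 AND age_days <= 46 → 36
ticket_id=41: ELSE → 99
ticket_id=42: sla_hours < 68 AND age_days <= 46 → 2
ticket_id=43: ELSE → 66
ticket_id=44: sla_hours < 16 AND reopens < 4 → 71
ticket_id=45: ELSE → 48
ticket_id=46: sla_hours < 68 AND age_days <= 46 → 8
ticket_id=47: sla_hours < 68 AND age_days <= 46 → 14
ticket_id=48: sla_hours < 68 AND age_days <= 46 → 6
ticket_id=49: sla_hours < 68 AND age_days <= 46 → 82
ticket_id=50: sla_hours < 16 AND reopens < 4 → 37
ticket_id=51: ELSE → 94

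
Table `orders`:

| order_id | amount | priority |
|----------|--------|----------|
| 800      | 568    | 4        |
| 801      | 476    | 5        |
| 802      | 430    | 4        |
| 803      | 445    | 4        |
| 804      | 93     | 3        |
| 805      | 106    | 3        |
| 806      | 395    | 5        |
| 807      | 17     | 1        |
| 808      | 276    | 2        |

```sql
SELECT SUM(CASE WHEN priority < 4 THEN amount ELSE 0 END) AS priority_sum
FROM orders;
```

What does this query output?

order_id=800: ✗
order_id=801: ✗
order_id=802: ✗
order_id=803: ✗
order_id=804: ✓ → 93
order_id=805: ✓ → 106
order_id=806: ✗
order_id=807: ✓ → 17
order_id=808: ✓ → 276
priority_sum = 93 + 106 + 17 + 276 = 492

492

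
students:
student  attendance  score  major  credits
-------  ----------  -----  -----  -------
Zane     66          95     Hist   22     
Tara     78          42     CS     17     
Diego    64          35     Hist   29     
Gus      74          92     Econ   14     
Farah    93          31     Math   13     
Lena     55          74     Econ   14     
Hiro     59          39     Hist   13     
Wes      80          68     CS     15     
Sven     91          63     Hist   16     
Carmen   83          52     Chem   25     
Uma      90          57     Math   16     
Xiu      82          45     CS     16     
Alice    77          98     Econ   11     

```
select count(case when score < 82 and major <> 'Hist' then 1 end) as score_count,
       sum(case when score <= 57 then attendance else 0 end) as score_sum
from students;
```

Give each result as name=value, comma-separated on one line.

[score_count: score < 82 and major <> 'Hist']
student=Zane: ✗
student=Tara: ✓ → 1
student=Diego: ✗
student=Gus: ✗
student=Farah: ✓ → 1
student=Lena: ✓ → 1
student=Hiro: ✗
student=Wes: ✓ → 1
student=Sven: ✗
student=Carmen: ✓ → 1
student=Uma: ✓ → 1
student=Xiu: ✓ → 1
student=Alice: ✗
score_count = COUNT(1, 1, 1, 1, 1, 1, 1) = 7
—
[score_sum: score <= 57]
student=Zane: ✗
student=Tara: ✓ → 78
student=Diego: ✓ → 64
student=Gus: ✗
student=Farah: ✓ → 93
student=Lena: ✗
student=Hiro: ✓ → 59
student=Wes: ✗
student=Sven: ✗
student=Carmen: ✓ → 83
student=Uma: ✓ → 90
student=Xiu: ✓ → 82
student=Alice: ✗
score_sum = 78 + 64 + 93 + 59 + 83 + 90 + 82 = 549

score_count=7, score_sum=549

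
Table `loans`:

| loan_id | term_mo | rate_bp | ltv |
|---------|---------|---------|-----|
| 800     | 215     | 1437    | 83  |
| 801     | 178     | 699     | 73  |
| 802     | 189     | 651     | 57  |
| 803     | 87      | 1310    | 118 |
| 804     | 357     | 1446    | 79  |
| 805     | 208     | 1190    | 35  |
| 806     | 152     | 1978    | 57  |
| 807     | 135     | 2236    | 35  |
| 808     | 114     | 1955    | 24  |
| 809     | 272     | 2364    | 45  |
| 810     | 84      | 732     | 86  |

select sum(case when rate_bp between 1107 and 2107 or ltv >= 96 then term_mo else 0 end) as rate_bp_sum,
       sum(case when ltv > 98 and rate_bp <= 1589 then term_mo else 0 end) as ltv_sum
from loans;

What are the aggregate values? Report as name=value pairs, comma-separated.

rate_bp_sum=1133, ltv_sum=87

[rate_bp_sum: rate_bp between 1107 and 2107 or ltv >= 96]
loan_id=800: ✓ → 215
loan_id=801: ✗
loan_id=802: ✗
loan_id=803: ✓ → 87
loan_id=804: ✓ → 357
loan_id=805: ✓ → 208
loan_id=806: ✓ → 152
loan_id=807: ✗
loan_id=808: ✓ → 114
loan_id=809: ✗
loan_id=810: ✗
rate_bp_sum = 215 + 87 + 357 + 208 + 152 + 114 = 1133
—
[ltv_sum: ltv > 98 and rate_bp <= 1589]
loan_id=800: ✗
loan_id=801: ✗
loan_id=802: ✗
loan_id=803: ✓ → 87
loan_id=804: ✗
loan_id=805: ✗
loan_id=806: ✗
loan_id=807: ✗
loan_id=808: ✗
loan_id=809: ✗
loan_id=810: ✗
ltv_sum = 87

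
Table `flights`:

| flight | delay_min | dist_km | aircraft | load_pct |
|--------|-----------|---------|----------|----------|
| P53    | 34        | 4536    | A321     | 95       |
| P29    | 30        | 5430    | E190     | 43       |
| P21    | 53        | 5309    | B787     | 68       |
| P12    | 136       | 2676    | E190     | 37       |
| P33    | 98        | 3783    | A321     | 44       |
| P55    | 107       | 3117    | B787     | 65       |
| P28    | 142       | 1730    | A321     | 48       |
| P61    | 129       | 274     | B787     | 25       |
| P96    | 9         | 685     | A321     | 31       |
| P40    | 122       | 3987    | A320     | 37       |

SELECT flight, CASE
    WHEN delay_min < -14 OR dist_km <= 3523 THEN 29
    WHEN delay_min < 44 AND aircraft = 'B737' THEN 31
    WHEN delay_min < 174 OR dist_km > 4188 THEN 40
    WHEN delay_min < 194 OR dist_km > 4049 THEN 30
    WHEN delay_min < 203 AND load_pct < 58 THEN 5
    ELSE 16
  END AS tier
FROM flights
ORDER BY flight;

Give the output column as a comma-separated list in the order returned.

29, 40, 29, 40, 40, 40, 40, 29, 29, 29

flight=P12: delay_min < -14 OR dist_km <= 3523 → 29
flight=P21: delay_min < 174 OR dist_km > 4188 → 40
flight=P28: delay_min < -14 OR dist_km <= 3523 → 29
flight=P29: delay_min < 174 OR dist_km > 4188 → 40
flight=P33: delay_min < 174 OR dist_km > 4188 → 40
flight=P40: delay_min < 174 OR dist_km > 4188 → 40
flight=P53: delay_min < 174 OR dist_km > 4188 → 40
flight=P55: delay_min < -14 OR dist_km <= 3523 → 29
flight=P61: delay_min < -14 OR dist_km <= 3523 → 29
flight=P96: delay_min < -14 OR dist_km <= 3523 → 29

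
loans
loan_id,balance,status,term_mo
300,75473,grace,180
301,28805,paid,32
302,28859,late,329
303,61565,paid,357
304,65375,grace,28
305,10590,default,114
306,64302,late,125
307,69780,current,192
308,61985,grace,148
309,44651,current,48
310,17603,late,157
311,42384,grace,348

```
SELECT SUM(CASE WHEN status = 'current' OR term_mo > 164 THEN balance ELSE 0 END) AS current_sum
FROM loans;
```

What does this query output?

322712

loan_id=300: ✓ → 75473
loan_id=301: ✗
loan_id=302: ✓ → 28859
loan_id=303: ✓ → 61565
loan_id=304: ✗
loan_id=305: ✗
loan_id=306: ✗
loan_id=307: ✓ → 69780
loan_id=308: ✗
loan_id=309: ✓ → 44651
loan_id=310: ✗
loan_id=311: ✓ → 42384
current_sum = 75473 + 28859 + 61565 + 69780 + 44651 + 42384 = 322712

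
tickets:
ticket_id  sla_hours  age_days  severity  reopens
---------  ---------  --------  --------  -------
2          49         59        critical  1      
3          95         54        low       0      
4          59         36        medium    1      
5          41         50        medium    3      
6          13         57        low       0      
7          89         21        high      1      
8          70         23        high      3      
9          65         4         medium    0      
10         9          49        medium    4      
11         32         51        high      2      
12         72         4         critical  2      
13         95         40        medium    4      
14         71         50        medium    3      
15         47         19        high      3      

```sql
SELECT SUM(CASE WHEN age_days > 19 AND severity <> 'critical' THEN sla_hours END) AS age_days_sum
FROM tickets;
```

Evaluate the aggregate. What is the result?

574

ticket_id=2: ✗
ticket_id=3: ✓ → 95
ticket_id=4: ✓ → 59
ticket_id=5: ✓ → 41
ticket_id=6: ✓ → 13
ticket_id=7: ✓ → 89
ticket_id=8: ✓ → 70
ticket_id=9: ✗
ticket_id=10: ✓ → 9
ticket_id=11: ✓ → 32
ticket_id=12: ✗
ticket_id=13: ✓ → 95
ticket_id=14: ✓ → 71
ticket_id=15: ✗
age_days_sum = 95 + 59 + 41 + 13 + 89 + 70 + 9 + 32 + 95 + 71 = 574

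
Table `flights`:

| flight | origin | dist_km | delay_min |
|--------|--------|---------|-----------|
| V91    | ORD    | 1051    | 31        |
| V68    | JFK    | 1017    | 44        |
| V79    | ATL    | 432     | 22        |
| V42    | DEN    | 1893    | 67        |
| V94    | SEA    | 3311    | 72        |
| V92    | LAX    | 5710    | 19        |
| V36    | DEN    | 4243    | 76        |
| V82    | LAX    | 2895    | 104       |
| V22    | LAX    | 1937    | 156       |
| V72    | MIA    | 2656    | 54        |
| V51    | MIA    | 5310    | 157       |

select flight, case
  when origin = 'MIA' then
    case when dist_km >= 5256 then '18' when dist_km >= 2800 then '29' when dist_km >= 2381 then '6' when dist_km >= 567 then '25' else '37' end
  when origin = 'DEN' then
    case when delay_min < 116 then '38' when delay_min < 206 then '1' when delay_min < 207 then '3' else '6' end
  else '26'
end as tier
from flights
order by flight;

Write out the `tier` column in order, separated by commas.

26, 38, 38, 18, 26, 6, 26, 26, 26, 26, 26

flight=V22: origin='LAX' → outer ELSE → 26
flight=V36: origin='DEN' → inner[delay_min < 116] → 38
flight=V42: origin='DEN' → inner[delay_min < 116] → 38
flight=V51: origin='MIA' → inner[dist_km >= 5256] → 18
flight=V68: origin='JFK' → outer ELSE → 26
flight=V72: origin='MIA' → inner[dist_km >= 2381] → 6
flight=V79: origin='ATL' → outer ELSE → 26
flight=V82: origin='LAX' → outer ELSE → 26
flight=V91: origin='ORD' → outer ELSE → 26
flight=V92: origin='LAX' → outer ELSE → 26
flight=V94: origin='SEA' → outer ELSE → 26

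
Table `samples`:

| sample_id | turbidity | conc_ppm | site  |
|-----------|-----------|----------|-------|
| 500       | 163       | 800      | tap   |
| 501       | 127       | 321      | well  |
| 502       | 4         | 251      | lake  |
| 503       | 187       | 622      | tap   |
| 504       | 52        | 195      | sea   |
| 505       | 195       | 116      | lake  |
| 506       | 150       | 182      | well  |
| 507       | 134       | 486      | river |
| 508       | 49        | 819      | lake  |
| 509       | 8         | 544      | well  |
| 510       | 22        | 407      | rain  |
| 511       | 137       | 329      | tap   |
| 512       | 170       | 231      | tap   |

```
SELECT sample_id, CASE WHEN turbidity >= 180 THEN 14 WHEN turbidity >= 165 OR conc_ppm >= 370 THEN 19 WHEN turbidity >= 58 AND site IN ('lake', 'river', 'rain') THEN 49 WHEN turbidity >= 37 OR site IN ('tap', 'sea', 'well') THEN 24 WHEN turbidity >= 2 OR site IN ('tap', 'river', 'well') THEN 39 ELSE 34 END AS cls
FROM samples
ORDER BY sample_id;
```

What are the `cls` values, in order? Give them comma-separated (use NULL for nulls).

19, 24, 39, 14, 24, 14, 24, 19, 19, 19, 19, 24, 19

sample_id=500: turbidity >= 165 OR conc_ppm >= 370 → 19
sample_id=501: turbidity >= 37 OR site IN ('tap', 'sea', 'well') → 24
sample_id=502: turbidity >= 2 OR site IN ('tap', 'river', 'well') → 39
sample_id=503: turbidity >= 180 → 14
sample_id=504: turbidity >= 37 OR site IN ('tap', 'sea', 'well') → 24
sample_id=505: turbidity >= 180 → 14
sample_id=506: turbidity >= 37 OR site IN ('tap', 'sea', 'well') → 24
sample_id=507: turbidity >= 165 OR conc_ppm >= 370 → 19
sample_id=508: turbidity >= 165 OR conc_ppm >= 370 → 19
sample_id=509: turbidity >= 165 OR conc_ppm >= 370 → 19
sample_id=510: turbidity >= 165 OR conc_ppm >= 370 → 19
sample_id=511: turbidity >= 37 OR site IN ('tap', 'sea', 'well') → 24
sample_id=512: turbidity >= 165 OR conc_ppm >= 370 → 19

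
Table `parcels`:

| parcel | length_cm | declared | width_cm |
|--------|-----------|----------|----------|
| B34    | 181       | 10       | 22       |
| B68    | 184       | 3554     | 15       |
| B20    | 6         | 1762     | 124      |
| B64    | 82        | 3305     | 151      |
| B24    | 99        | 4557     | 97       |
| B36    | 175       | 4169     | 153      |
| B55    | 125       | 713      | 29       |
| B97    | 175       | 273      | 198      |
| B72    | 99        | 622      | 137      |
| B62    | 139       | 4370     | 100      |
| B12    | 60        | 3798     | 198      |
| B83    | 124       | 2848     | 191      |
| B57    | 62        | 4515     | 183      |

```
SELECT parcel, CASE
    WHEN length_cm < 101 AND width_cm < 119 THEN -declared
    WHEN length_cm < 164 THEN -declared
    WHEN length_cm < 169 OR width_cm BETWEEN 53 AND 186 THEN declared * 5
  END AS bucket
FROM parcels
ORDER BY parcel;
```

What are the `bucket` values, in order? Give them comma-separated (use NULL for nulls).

parcel=B12: length_cm < 164 → -3798
parcel=B20: length_cm < 164 → -1762
parcel=B24: length_cm < 101 AND width_cm < 119 → -4557
parcel=B34: (no match → NULL) → NULL
parcel=B36: length_cm < 169 OR width_cm BETWEEN 53 AND 186 → 20845
parcel=B55: length_cm < 164 → -713
parcel=B57: length_cm < 164 → -4515
parcel=B62: length_cm < 164 → -4370
parcel=B64: length_cm < 164 → -3305
parcel=B68: (no match → NULL) → NULL
parcel=B72: length_cm < 164 → -622
parcel=B83: length_cm < 164 → -2848
parcel=B97: (no match → NULL) → NULL

-3798, -1762, -4557, NULL, 20845, -713, -4515, -4370, -3305, NULL, -622, -2848, NULL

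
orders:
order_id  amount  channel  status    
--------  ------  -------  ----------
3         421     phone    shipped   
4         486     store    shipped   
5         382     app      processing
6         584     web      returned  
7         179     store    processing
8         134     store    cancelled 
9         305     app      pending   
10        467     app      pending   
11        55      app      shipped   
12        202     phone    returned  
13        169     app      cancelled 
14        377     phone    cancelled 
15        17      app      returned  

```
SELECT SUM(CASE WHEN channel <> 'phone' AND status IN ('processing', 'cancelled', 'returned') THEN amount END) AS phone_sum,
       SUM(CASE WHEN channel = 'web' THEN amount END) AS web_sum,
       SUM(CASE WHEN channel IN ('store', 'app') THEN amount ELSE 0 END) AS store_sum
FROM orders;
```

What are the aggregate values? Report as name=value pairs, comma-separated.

phone_sum=1465, web_sum=584, store_sum=2194

[phone_sum: channel <> 'phone' AND status IN ('processing', 'cancelled', 'returned')]
order_id=3: ✗
order_id=4: ✗
order_id=5: ✓ → 382
order_id=6: ✓ → 584
order_id=7: ✓ → 179
order_id=8: ✓ → 134
order_id=9: ✗
order_id=10: ✗
order_id=11: ✗
order_id=12: ✗
order_id=13: ✓ → 169
order_id=14: ✗
order_id=15: ✓ → 17
phone_sum = 382 + 584 + 179 + 134 + 169 + 17 = 1465
—
[web_sum: channel = 'web']
order_id=3: ✗
order_id=4: ✗
order_id=5: ✗
order_id=6: ✓ → 584
order_id=7: ✗
order_id=8: ✗
order_id=9: ✗
order_id=10: ✗
order_id=11: ✗
order_id=12: ✗
order_id=13: ✗
order_id=14: ✗
order_id=15: ✗
web_sum = 584
—
[store_sum: channel IN ('store', 'app')]
order_id=3: ✗
order_id=4: ✓ → 486
order_id=5: ✓ → 382
order_id=6: ✗
order_id=7: ✓ → 179
order_id=8: ✓ → 134
order_id=9: ✓ → 305
order_id=10: ✓ → 467
order_id=11: ✓ → 55
order_id=12: ✗
order_id=13: ✓ → 169
order_id=14: ✗
order_id=15: ✓ → 17
store_sum = 486 + 382 + 179 + 134 + 305 + 467 + 55 + 169 + 17 = 2194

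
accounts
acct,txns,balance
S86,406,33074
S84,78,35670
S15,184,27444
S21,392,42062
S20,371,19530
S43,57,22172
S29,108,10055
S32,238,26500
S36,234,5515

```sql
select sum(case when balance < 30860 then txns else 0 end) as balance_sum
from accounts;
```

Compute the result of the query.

1192

acct=S86: ✗
acct=S84: ✗
acct=S15: ✓ → 184
acct=S21: ✗
acct=S20: ✓ → 371
acct=S43: ✓ → 57
acct=S29: ✓ → 108
acct=S32: ✓ → 238
acct=S36: ✓ → 234
balance_sum = 184 + 371 + 57 + 108 + 238 + 234 = 1192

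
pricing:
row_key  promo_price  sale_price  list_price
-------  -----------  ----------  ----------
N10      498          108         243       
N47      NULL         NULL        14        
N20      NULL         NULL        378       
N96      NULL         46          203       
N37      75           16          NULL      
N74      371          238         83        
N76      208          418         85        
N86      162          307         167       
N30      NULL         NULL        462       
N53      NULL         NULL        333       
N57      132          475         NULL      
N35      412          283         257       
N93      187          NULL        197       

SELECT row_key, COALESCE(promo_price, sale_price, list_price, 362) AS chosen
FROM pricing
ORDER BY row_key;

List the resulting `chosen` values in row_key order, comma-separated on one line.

498, 378, 462, 412, 75, 14, 333, 132, 371, 208, 162, 187, 46

row_key=N10: promo_price=498 → 498
row_key=N20: promo_price=NULL, sale_price=NULL, list_price=378 → 378
row_key=N30: promo_price=NULL, sale_price=NULL, list_price=462 → 462
row_key=N35: promo_price=412 → 412
row_key=N37: promo_price=75 → 75
row_key=N47: promo_price=NULL, sale_price=NULL, list_price=14 → 14
row_key=N53: promo_price=NULL, sale_price=NULL, list_price=333 → 333
row_key=N57: promo_price=132 → 132
row_key=N74: promo_price=371 → 371
row_key=N76: promo_price=208 → 208
row_key=N86: promo_price=162 → 162
row_key=N93: promo_price=187 → 187
row_key=N96: promo_price=NULL, sale_price=46 → 46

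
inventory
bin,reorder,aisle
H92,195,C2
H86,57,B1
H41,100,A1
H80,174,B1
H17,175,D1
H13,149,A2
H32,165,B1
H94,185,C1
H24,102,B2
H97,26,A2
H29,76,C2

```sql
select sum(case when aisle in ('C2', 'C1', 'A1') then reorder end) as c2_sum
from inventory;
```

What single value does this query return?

556

bin=H92: ✓ → 195
bin=H86: ✗
bin=H41: ✓ → 100
bin=H80: ✗
bin=H17: ✗
bin=H13: ✗
bin=H32: ✗
bin=H94: ✓ → 185
bin=H24: ✗
bin=H97: ✗
bin=H29: ✓ → 76
c2_sum = 195 + 100 + 185 + 76 = 556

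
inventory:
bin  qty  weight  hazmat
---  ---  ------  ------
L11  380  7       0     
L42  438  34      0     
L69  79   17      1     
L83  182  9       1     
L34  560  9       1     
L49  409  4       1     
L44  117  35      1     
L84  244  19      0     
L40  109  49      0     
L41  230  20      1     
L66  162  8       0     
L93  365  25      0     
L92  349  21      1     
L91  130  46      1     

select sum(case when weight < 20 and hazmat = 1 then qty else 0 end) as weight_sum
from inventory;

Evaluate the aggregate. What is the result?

1230

bin=L11: ✗
bin=L42: ✗
bin=L69: ✓ → 79
bin=L83: ✓ → 182
bin=L34: ✓ → 560
bin=L49: ✓ → 409
bin=L44: ✗
bin=L84: ✗
bin=L40: ✗
bin=L41: ✗
bin=L66: ✗
bin=L93: ✗
bin=L92: ✗
bin=L91: ✗
weight_sum = 79 + 182 + 560 + 409 = 1230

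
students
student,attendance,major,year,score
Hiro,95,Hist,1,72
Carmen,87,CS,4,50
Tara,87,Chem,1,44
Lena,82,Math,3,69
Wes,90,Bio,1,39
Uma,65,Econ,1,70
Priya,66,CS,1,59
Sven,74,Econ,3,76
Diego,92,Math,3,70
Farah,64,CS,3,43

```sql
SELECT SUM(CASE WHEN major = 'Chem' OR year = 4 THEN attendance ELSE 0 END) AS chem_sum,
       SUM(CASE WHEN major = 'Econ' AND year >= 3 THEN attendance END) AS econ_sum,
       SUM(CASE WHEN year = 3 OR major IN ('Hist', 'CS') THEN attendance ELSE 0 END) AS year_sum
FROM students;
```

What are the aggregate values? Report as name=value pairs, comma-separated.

chem_sum=174, econ_sum=74, year_sum=560

[chem_sum: major = 'Chem' OR year = 4]
student=Hiro: ✗
student=Carmen: ✓ → 87
student=Tara: ✓ → 87
student=Lena: ✗
student=Wes: ✗
student=Uma: ✗
student=Priya: ✗
student=Sven: ✗
student=Diego: ✗
student=Farah: ✗
chem_sum = 87 + 87 = 174
—
[econ_sum: major = 'Econ' AND year >= 3]
student=Hiro: ✗
student=Carmen: ✗
student=Tara: ✗
student=Lena: ✗
student=Wes: ✗
student=Uma: ✗
student=Priya: ✗
student=Sven: ✓ → 74
student=Diego: ✗
student=Farah: ✗
econ_sum = 74
—
[year_sum: year = 3 OR major IN ('Hist', 'CS')]
student=Hiro: ✓ → 95
student=Carmen: ✓ → 87
student=Tara: ✗
student=Lena: ✓ → 82
student=Wes: ✗
student=Uma: ✗
student=Priya: ✓ → 66
student=Sven: ✓ → 74
student=Diego: ✓ → 92
student=Farah: ✓ → 64
year_sum = 95 + 87 + 82 + 66 + 74 + 92 + 64 = 560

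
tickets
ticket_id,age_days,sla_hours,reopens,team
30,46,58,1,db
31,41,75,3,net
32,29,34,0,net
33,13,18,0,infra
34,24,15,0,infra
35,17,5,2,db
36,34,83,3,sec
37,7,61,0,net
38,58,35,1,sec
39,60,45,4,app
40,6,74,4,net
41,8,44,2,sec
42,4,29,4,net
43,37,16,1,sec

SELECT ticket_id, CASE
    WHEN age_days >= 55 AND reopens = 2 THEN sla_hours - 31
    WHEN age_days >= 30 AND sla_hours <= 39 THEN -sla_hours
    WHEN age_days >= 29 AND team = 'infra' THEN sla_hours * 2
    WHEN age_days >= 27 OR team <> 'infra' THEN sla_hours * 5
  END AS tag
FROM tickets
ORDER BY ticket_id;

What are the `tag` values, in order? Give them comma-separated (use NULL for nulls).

ticket_id=30: age_days >= 27 OR team <> 'infra' → 290
ticket_id=31: age_days >= 27 OR team <> 'infra' → 375
ticket_id=32: age_days >= 27 OR team <> 'infra' → 170
ticket_id=33: (no match → NULL) → NULL
ticket_id=34: (no match → NULL) → NULL
ticket_id=35: age_days >= 27 OR team <> 'infra' → 25
ticket_id=36: age_days >= 27 OR team <> 'infra' → 415
ticket_id=37: age_days >= 27 OR team <> 'infra' → 305
ticket_id=38: age_days >= 30 AND sla_hours <= 39 → -35
ticket_id=39: age_days >= 27 OR team <> 'infra' → 225
ticket_id=40: age_days >= 27 OR team <> 'infra' → 370
ticket_id=41: age_days >= 27 OR team <> 'infra' → 220
ticket_id=42: age_days >= 27 OR team <> 'infra' → 145
ticket_id=43: age_days >= 30 AND sla_hours <= 39 → -16

290, 375, 170, NULL, NULL, 25, 415, 305, -35, 225, 370, 220, 145, -16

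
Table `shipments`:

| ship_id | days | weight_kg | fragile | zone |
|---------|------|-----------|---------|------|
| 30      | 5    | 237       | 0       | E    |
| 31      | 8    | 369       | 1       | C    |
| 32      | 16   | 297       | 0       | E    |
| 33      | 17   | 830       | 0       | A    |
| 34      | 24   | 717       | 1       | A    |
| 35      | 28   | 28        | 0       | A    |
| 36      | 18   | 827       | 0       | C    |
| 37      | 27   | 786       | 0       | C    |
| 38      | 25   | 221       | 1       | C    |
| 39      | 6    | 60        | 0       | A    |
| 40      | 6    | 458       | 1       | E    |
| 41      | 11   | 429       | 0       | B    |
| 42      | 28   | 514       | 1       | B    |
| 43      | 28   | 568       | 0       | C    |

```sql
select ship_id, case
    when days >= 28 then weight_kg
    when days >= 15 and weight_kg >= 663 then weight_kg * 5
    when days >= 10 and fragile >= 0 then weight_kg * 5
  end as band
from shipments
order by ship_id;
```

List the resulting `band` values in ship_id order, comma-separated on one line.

ship_id=30: (no match → NULL) → NULL
ship_id=31: (no match → NULL) → NULL
ship_id=32: days >= 10 and fragile >= 0 → 1485
ship_id=33: days >= 15 and weight_kg >= 663 → 4150
ship_id=34: days >= 15 and weight_kg >= 663 → 3585
ship_id=35: days >= 28 → 28
ship_id=36: days >= 15 and weight_kg >= 663 → 4135
ship_id=37: days >= 15 and weight_kg >= 663 → 3930
ship_id=38: days >= 10 and fragile >= 0 → 1105
ship_id=39: (no match → NULL) → NULL
ship_id=40: (no match → NULL) → NULL
ship_id=41: days >= 10 and fragile >= 0 → 2145
ship_id=42: days >= 28 → 514
ship_id=43: days >= 28 → 568

NULL, NULL, 1485, 4150, 3585, 28, 4135, 3930, 1105, NULL, NULL, 2145, 514, 568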